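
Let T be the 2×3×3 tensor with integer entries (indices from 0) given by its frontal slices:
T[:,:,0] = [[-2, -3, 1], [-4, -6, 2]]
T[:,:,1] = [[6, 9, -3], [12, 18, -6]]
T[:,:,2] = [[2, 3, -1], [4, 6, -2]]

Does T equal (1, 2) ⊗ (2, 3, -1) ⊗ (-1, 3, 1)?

Reconstruct entrywise from the claimed factors. For example, T[0,1,1] = 9 and Σₗ aₗ[0]bₗ[1]cₗ[1] = (1)·(3)·(3) = 9; checking all 18 entries, every one matches. The claim holds.

Yes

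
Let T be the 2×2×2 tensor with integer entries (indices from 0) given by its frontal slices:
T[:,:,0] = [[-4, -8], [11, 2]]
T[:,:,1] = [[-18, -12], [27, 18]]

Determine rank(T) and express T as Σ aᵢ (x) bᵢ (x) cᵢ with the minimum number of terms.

rank(T) = 2

Lower bound: the mode-3 unfolding of T (rows indexed by k, columns by (i,j) = (0,0), (0,1), (1,0), (1,1)) is [[-4, -8, 11, 2], [-18, -12, 27, 18]].
There the 2×2 minor on rows k ∈ {0, 1}, columns (i,j) ∈ {(0,0), (0,1)} is det [[-4, -8], [-18, -12]] = -96 ≠ 0, so this unfolding has rank ≥ 2; CP rank is at least every unfolding rank, so rank(T) ≥ 2. (Unfolding ranks only ever bound the CP rank from below — rank(T) can be strictly larger than all of them — so the matching upper bound has to come from an explicit 2-term decomposition.)
Upper bound — finding two terms. Write S_k = T[:,:,k] for the frontal slices: S₀ = [[-4, -8], [11, 2]], S₁ = [[-18, -12], [27, 18]].
If T = a₁ (x) b₁ (x) c₁ + a₂ (x) b₂ (x) c₂ then each S_k = c₁[k]·a₁b₁ᵀ + c₂[k]·a₂b₂ᵀ. S₀ and S₁ are linearly independent, so a₁b₁ᵀ and a₂b₂ᵀ must span the same plane of matrices: they are the rank-1 matrices of the form x·S₀ + y·S₁.
det(x·S₀ + y·S₁) is 80·x² + 240·xy = 80·(x + 3·y)(x), vanishing at (x:y) = (3:-1) and (0:1).
M₁ = 3·S₀ − S₁ = [[6, -12], [6, -12]] = 6·[1, 1][1, -2]ᵀ and M₂ = S₁ = [[-18, -12], [27, 18]] = (-3)·[2, -3][3, 2]ᵀ, so take a₁ = [1, 1], b₁ = [1, -2], a₂ = [2, -3], b₂ = [3, 2].
Each slice is an integer combination of E₁ = a₁b₁ᵀ and E₂ = a₂b₂ᵀ: S₀ = 2·E₁ − E₂, S₁ = −3·E₂; reading off coefficients, c₁ = [2, 0] and c₂ = [-1, -3].
Hence T = [1, 1] (x) [1, -2] (x) [2, 0] + [2, -3] (x) [3, 2] (x) [-1, -3], so rank(T) ≤ 2.
These bounds meet, so rank(T) = 2.
Check entry T[1,1,0] = 2: (1)·(-2)·(2) + (-3)·(2)·(-1) = 2.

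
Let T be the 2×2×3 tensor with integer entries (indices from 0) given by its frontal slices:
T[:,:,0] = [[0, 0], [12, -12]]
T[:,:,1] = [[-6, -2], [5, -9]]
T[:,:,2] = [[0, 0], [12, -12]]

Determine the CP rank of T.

2

Lower bound: the mode-3 unfolding of T (rows indexed by k, columns by (i,j) = (0,0), (0,1), (1,0), (1,1)) is [[0, 0, 12, -12], [-6, -2, 5, -9], [0, 0, 12, -12]].
There the 2×2 minor on rows k ∈ {0, 1}, columns (i,j) ∈ {(0,0), (1,0)} is det [[0, 12], [-6, 5]] = 72 ≠ 0, so this unfolding has rank ≥ 2; CP rank is at least every unfolding rank, so rank(T) ≥ 2. (Unfolding ranks only ever bound the CP rank from below — rank(T) can be strictly larger than all of them — so the matching upper bound has to come from an explicit 2-term decomposition.)
Upper bound — finding two terms. Write S_k = T[:,:,k] for the frontal slices: S₀ = [[0, 0], [12, -12]], S₁ = [[-6, -2], [5, -9]], S₂ = [[0, 0], [12, -12]].
If T = a₁ ∘ b₁ ∘ c₁ + a₂ ∘ b₂ ∘ c₂ then each S_k = c₁[k]·a₁b₁ᵀ + c₂[k]·a₂b₂ᵀ. S₀ and S₁ are linearly independent, so a₁b₁ᵀ and a₂b₂ᵀ must span the same plane of matrices: they are the rank-1 matrices of the form x·S₀ + y·S₁.
det(x·S₀ + y·S₁) is 96·xy + 64·y² = 32·(3·x + 2·y)(y), vanishing at (x:y) = (2:-3) and (1:0).
M₁ = 2·S₀ − 3·S₁ = [[18, 6], [9, 3]] = 3·[2, 1][3, 1]ᵀ and M₂ = S₀ = [[0, 0], [12, -12]] = 12·[0, 1][1, -1]ᵀ, so take a₁ = [2, 1], b₁ = [3, 1], a₂ = [0, 1], b₂ = [1, -1].
Each slice is an integer combination of E₁ = a₁b₁ᵀ and E₂ = a₂b₂ᵀ: S₀ = 12·E₂, S₁ = −E₁ + 8·E₂, S₂ = 12·E₂; reading off coefficients, c₁ = [0, -1, 0] and c₂ = [12, 8, 12].
Hence T = [2, 1] ∘ [3, 1] ∘ [0, -1, 0] + [0, 1] ∘ [1, -1] ∘ [12, 8, 12], so rank(T) ≤ 2.
These bounds meet, so rank(T) = 2.
Check entry T[1,1,0] = -12: (1)·(1)·(0) + (1)·(-1)·(12) = -12.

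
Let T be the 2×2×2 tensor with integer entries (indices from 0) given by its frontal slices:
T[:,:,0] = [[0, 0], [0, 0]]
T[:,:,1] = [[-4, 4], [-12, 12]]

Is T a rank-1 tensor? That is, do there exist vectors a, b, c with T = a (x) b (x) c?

If T = a (x) b (x) c then every fibre of T is a multiple of the corresponding factor, so read the factors off the fibres through the nonzero entry T[0,0,1] = -4.
The mode-1 fibre T[:,0,1] = [-4, -12] gives a = (1, 3) (primitive direction); the mode-2 fibre T[0,:,1] = [-4, 4] gives b = (1, -1); then c[k] = T[0,0,k] / (a[0]·b[0]) = [0, -4] / 1 = (0, -4).
Expanding (1, 3) (x) (1, -1) (x) (0, -4) reproduces all 8 entries of T, so T = (1, 3) (x) (1, -1) (x) (0, -4) and rank(T) ≤ 1.
Equivalently every frontal slice T[:,:,k] is c[k] times the rank-1 matrix (1, 3) (x) (1, -1). So T has rank 1 (it is nonzero).

Yes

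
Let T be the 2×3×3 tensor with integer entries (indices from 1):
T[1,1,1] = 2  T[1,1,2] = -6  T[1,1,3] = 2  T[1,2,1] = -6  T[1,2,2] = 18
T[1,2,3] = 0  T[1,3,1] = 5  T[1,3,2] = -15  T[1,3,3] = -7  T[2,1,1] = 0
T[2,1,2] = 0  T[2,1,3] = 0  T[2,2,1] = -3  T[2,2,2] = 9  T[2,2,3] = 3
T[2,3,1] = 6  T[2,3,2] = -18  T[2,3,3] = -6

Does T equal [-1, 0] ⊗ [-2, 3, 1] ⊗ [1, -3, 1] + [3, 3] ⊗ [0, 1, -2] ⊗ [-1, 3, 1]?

Reconstruct entrywise from the claimed factors. For example, T[2,1,2] = 0 and Σₗ aₗ[2]bₗ[1]cₗ[2] = (0)·(-2)·(-3) + (3)·(0)·(3) = 0; checking all 18 entries, every one matches. The claim holds.

Yes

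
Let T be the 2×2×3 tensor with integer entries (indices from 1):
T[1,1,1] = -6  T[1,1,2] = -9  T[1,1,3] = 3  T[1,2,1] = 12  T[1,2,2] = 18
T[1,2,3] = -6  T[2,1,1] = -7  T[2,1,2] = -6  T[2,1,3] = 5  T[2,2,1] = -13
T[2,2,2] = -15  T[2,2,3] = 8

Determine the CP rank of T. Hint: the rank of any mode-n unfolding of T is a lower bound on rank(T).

2

Lower bound: the mode-2 unfolding of T (rows indexed by j, columns by (i,k) = (1,1), (1,2), (1,3), (2,1), (2,2), (2,3)) is [[-6, -9, 3, -7, -6, 5], [12, 18, -6, -13, -15, 8]].
There the 2×2 minor on rows j ∈ {1, 2}, columns (i,k) ∈ {(1,1), (2,1)} is det [[-6, -7], [12, -13]] = 162 ≠ 0, so this unfolding has rank ≥ 2; CP rank is at least every unfolding rank, so rank(T) ≥ 2. (Flattening ranks never certify an upper bound on CP rank; for that we must actually write T with 2 rank-1 terms.)
Upper bound — finding two terms. Write S_k = T[:,:,k] for the frontal slices: S₁ = [[-6, 12], [-7, -13]], S₂ = [[-9, 18], [-6, -15]], S₃ = [[3, -6], [5, 8]].
If T = a₁ ∘ b₁ ∘ c₁ + a₂ ∘ b₂ ∘ c₂ then each S_k = c₁[k]·a₁b₁ᵀ + c₂[k]·a₂b₂ᵀ. S₁ and S₂ are linearly independent, so a₁b₁ᵀ and a₂b₂ᵀ must span the same plane of matrices: they are the rank-1 matrices of the form x·S₁ + y·S₂.
det(x·S₁ + y·S₂) is 162·x² + 405·xy + 243·y² = 81·(2·x + 3·y)(x + y), vanishing at (x:y) = (3:-2) and (1:-1).
M₁ = 3·S₁ − 2·S₂ = [[0, 0], [-9, -9]] = (-9)·[0, 1][1, 1]ᵀ and M₂ = S₁ − S₂ = [[3, -6], [-1, 2]] = [3, -1][1, -2]ᵀ, so take a₁ = [0, 1], b₁ = [1, 1], a₂ = [3, -1], b₂ = [1, -2].
Each slice is an integer combination of E₁ = a₁b₁ᵀ and E₂ = a₂b₂ᵀ: S₁ = −9·E₁ − 2·E₂, S₂ = −9·E₁ − 3·E₂, S₃ = 6·E₁ + E₂; reading off coefficients, c₁ = [-9, -9, 6] and c₂ = [-2, -3, 1].
Hence T = [0, 1] ∘ [1, 1] ∘ [-9, -9, 6] + [3, -1] ∘ [1, -2] ∘ [-2, -3, 1], so rank(T) ≤ 2.
These bounds meet, so rank(T) = 2.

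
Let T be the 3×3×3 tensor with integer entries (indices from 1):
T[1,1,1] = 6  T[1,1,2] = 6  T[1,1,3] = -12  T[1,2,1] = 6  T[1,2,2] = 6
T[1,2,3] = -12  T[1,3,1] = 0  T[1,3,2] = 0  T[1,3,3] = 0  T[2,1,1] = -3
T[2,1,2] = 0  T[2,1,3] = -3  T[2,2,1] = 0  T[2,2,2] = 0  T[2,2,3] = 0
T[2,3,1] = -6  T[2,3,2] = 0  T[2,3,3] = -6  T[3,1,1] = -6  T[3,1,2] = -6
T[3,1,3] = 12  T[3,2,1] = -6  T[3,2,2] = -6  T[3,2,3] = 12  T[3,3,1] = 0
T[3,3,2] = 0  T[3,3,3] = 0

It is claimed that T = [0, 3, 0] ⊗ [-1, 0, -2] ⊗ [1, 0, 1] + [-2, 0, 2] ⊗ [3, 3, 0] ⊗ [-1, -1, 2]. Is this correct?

Reconstruct entrywise from the claimed factors. For example, T[3,2,3] = 12 and Σₗ aₗ[3]bₗ[2]cₗ[3] = (0)·(0)·(1) + (2)·(3)·(2) = 12; checking all 27 entries, every one matches. The claim holds.

Yes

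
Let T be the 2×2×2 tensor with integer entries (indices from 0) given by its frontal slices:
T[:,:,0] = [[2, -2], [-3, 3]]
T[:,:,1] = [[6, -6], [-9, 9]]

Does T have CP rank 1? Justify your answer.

The mode-1 fibre T[:,0,0] = [2, -3] gives a = (2, -3) (primitive direction); the mode-2 fibre T[0,:,0] = [2, -2] gives b = (1, -1); then c[k] = T[0,0,k] / (a[0]·b[0]) = [2, 6] / 2 = (1, 3).
Expanding (2, -3) ⊗ (1, -1) ⊗ (1, 3) reproduces all 8 entries of T, so T = (2, -3) ⊗ (1, -1) ⊗ (1, 3) and rank(T) ≤ 1.
Equivalently every frontal slice T[:,:,k] is c[k] times the rank-1 matrix (2, -3) ⊗ (1, -1). So T has rank 1 (it is nonzero).

Yes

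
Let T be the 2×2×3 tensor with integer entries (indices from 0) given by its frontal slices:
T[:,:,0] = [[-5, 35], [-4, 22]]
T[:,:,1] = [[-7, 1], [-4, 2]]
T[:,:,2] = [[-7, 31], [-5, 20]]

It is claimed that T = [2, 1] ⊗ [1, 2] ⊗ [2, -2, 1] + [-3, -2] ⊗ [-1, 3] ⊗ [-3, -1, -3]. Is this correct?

Yes

Reconstruct entrywise from the claimed factors. For example, T[1,0,1] = -4 and Σₗ aₗ[1]bₗ[0]cₗ[1] = (1)·(1)·(-2) + (-2)·(-1)·(-1) = -4; checking all 12 entries, every one matches. The claim holds.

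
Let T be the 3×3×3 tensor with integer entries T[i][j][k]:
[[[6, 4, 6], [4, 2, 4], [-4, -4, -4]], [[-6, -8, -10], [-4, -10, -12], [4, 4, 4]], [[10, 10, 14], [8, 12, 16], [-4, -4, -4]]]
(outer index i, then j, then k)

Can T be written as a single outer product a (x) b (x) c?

No

The mode-2 unfolding of T (rows indexed by j, columns by (i,k) = (0,0), (0,1), (0,2), (1,0), (1,1), (1,2), (2,0), (2,1), (2,2)) is [[6, 4, 6, -6, -8, -10, 10, 10, 14], [4, 2, 4, -4, -10, -12, 8, 12, 16], [-4, -4, -4, 4, 4, 4, -4, -4, -4]].
There the 3×3 minor on rows j ∈ {0, 1, 2}, columns (i,k) ∈ {(0,0), (0,1), (1,1)} is det [[6, 4, -8], [4, 2, -10], [-4, -4, 4]] = -32 ≠ 0, so this unfolding has rank ≥ 3; CP rank is at least every unfolding rank, so rank(T) ≥ 3.
In particular rank(T) ≥ 3 > 1, so T is not rank-1.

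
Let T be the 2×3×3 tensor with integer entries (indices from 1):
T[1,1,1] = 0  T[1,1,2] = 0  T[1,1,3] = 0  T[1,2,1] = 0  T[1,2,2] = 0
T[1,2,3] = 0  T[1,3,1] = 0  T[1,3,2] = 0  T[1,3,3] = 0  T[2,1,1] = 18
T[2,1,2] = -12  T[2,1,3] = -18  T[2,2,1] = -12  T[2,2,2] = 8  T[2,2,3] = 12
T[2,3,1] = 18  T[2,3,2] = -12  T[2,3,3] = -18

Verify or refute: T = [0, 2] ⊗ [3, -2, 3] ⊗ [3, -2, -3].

Reconstruct entrywise from the claimed factors. For example, T[2,1,3] = -18 and Σₗ aₗ[2]bₗ[1]cₗ[3] = (2)·(3)·(-3) = -18; checking all 18 entries, every one matches. The claim holds.

Yes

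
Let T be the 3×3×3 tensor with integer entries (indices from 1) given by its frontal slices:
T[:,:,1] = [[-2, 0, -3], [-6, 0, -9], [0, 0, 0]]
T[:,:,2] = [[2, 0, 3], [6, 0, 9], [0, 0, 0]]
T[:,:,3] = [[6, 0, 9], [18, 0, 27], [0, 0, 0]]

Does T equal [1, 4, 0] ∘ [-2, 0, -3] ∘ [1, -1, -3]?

Reconstruct entry (2,1,1) from the claimed factors: Σₗ aₗ[2]bₗ[1]cₗ[1] = (4)·(-2)·(1) = -8, but T[2,1,1] = -6. The claim is false.

No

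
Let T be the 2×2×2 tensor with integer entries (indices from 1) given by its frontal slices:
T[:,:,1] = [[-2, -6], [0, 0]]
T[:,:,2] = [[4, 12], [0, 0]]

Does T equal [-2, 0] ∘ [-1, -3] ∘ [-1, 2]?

Yes

Reconstruct entrywise from the claimed factors. For example, T[1,2,1] = -6 and Σₗ aₗ[1]bₗ[2]cₗ[1] = (-2)·(-3)·(-1) = -6; checking all 8 entries, every one matches. The claim holds.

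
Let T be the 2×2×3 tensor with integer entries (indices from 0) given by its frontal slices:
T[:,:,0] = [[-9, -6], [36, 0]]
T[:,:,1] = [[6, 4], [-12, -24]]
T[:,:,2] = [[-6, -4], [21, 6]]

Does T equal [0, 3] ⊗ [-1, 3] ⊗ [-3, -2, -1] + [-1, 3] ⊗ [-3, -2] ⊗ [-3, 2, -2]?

Reconstruct entry (1,1,0) from the claimed factors: Σₗ aₗ[1]bₗ[1]cₗ[0] = (3)·(3)·(-3) + (3)·(-2)·(-3) = -9, but T[1,1,0] = 0. The claim is false.

No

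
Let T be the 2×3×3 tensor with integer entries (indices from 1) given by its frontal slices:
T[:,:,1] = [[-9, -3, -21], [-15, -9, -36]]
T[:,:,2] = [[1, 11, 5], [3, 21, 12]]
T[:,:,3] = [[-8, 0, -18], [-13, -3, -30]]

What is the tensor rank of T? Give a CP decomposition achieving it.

rank(T) = 2

Lower bound: the mode-2 unfolding of T (rows indexed by j, columns by (i,k) = (1,1), (1,2), (1,3), (2,1), (2,2), (2,3)) is [[-9, 1, -8, -15, 3, -13], [-3, 11, 0, -9, 21, -3], [-21, 5, -18, -36, 12, -30]].
There the 2×2 minor on rows j ∈ {1, 2}, columns (i,k) ∈ {(1,1), (1,2)} is det [[-9, 1], [-3, 11]] = -96 ≠ 0, so this unfolding has rank ≥ 2; CP rank is at least every unfolding rank, so rank(T) ≥ 2. (Unfolding ranks only ever bound the CP rank from below — rank(T) can be strictly larger than all of them — so the matching upper bound has to come from an explicit 2-term decomposition.)
Upper bound — finding two terms. Write S_k = T[:,:,k] for the frontal slices: S₁ = [[-9, -3, -21], [-15, -9, -36]], S₂ = [[1, 11, 5], [3, 21, 12]], S₃ = [[-8, 0, -18], [-13, -3, -30]].
If T = a₁ (x) b₁ (x) c₁ + a₂ (x) b₂ (x) c₂ then each S_k = c₁[k]·a₁b₁ᵀ + c₂[k]·a₂b₂ᵀ. S₁ and S₂ are linearly independent, so a₁b₁ᵀ and a₂b₂ᵀ must span the same plane of matrices: they are the rank-1 matrices of the form x·S₁ + y·S₂.
The 2×2 minor of x·S₁ + y·S₂ on rows {1,2}, columns {1,2} is 36·x² − 24·xy − 12·y² = 12·(x − y)(3·x + y), vanishing at (x:y) = (1:1) and (1:-3).
M₁ = S₁ + S₂ = [[-8, 8, -16], [-12, 12, -24]] = (-4)·(2, 3)(1, -1, 2)ᵀ and M₂ = S₁ − 3·S₂ = [[-12, -36, -36], [-24, -72, -72]] = (-12)·(1, 2)(1, 3, 3)ᵀ, so take a₁ = (2, 3), b₁ = (1, -1, 2), a₂ = (1, 2), b₂ = (1, 3, 3).
Each slice is an integer combination of E₁ = a₁b₁ᵀ and E₂ = a₂b₂ᵀ: S₁ = −3·E₁ − 3·E₂, S₂ = −E₁ + 3·E₂, S₃ = −3·E₁ − 2·E₂; reading off coefficients, c₁ = (-3, -1, -3) and c₂ = (-3, 3, -2).
Hence T = (2, 3) (x) (1, -1, 2) (x) (-3, -1, -3) + (1, 2) (x) (1, 3, 3) (x) (-3, 3, -2), so rank(T) ≤ 2.
These bounds meet, so rank(T) = 2.
Check entry T[1,2,3] = 0: (2)·(-1)·(-3) + (1)·(3)·(-2) = 0.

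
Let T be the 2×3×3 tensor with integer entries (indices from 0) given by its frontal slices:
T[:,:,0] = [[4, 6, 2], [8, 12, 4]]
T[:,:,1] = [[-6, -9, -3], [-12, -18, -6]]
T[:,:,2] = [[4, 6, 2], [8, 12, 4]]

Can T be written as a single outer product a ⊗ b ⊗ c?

If T = a ⊗ b ⊗ c then every fibre of T is a multiple of the corresponding factor, so read the factors off the fibres through the nonzero entry T[0,0,0] = 4.
The mode-1 fibre T[:,0,0] = [4, 8] gives a = [1, 2] (primitive direction); the mode-2 fibre T[0,:,0] = [4, 6, 2] gives b = [2, 3, 1]; then c[k] = T[0,0,k] / (a[0]·b[0]) = [4, -6, 4] / 2 = [2, -3, 2].
Expanding [1, 2] ⊗ [2, 3, 1] ⊗ [2, -3, 2] reproduces all 18 entries of T, so T = [1, 2] ⊗ [2, 3, 1] ⊗ [2, -3, 2] and rank(T) ≤ 1.
Equivalently every frontal slice T[:,:,k] is c[k] times the rank-1 matrix [1, 2] ⊗ [2, 3, 1]. So T has rank 1 (it is nonzero).

Yes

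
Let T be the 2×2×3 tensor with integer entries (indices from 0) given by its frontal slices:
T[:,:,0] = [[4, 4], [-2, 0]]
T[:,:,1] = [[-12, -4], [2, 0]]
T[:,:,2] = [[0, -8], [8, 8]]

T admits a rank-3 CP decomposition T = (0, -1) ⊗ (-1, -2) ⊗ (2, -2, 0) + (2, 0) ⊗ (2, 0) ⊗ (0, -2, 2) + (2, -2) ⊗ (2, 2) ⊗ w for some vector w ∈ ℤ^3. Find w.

Subtract the known terms from T to get the rank-1 residual R = (2, -2) ⊗ (2, 2) ⊗ w, so R[i,j,k] = a[i]·b[j]·w[k]. Pick indices with nonzero a[0]·b[0] = (2)·(2) = 4. Only the fibre through (0,0,·) is needed: R[0,0,:] = T[0,0,:] − Σₗ aₗ[0]bₗ[0]cₗ = [4, -12, 0] − (0)·(-1)·(2, -2, 0) − (2)·(2)·(0, -2, 2) = [4, -4, -8]. Then w[k] = R[0,0,k] / 4 for each k, giving w = [4, -4, -8] / 4 = (1, -1, -2).

w = (1, -1, -2)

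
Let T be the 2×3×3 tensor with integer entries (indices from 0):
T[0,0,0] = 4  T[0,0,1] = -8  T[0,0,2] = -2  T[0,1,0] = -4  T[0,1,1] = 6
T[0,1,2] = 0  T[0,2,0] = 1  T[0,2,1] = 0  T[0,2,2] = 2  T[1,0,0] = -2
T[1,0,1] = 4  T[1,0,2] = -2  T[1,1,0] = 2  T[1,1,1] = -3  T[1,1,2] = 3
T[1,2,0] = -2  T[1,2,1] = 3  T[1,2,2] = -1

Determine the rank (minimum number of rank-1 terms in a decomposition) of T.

3

Lower bound: the mode-3 unfolding of T (rows indexed by k, columns by (i,j) = (0,0), (0,1), (0,2), (1,0), (1,1), (1,2)) is [[4, -4, 1, -2, 2, -2], [-8, 6, 0, 4, -3, 3], [-2, 0, 2, -2, 3, -1]].
There the 3×3 minor on rows k ∈ {0, 1, 2}, columns (i,j) ∈ {(0,0), (0,1), (0,2)} is det [[4, -4, 1], [-8, 6, 0], [-2, 0, 2]] = -4 ≠ 0, so this unfolding has rank ≥ 3; CP rank is at least every unfolding rank, so rank(T) ≥ 3. (This is only a lower bound: in general the CP rank may exceed every unfolding rank, so we still need to exhibit 3 rank-1 terms summing to T.)
Upper bound: T is a sum of 3 rank-1 terms, T = [1, -2] (x) [2, -2, 1] (x) [1, -2, 0] + [1, 1] (x) [1, -1, 0] (x) [2, -4, -2] + [2, -1] (x) [0, 1, -1] (x) [0, -1, -1] (one valid choice — decompositions are not unique — normalised so each a, b is primitive with positive first nonzero entry; check it by expanding all entries), so rank(T) ≤ 3.
These bounds meet, so rank(T) = 3.
Check entry T[0,0,1] = -8: (1)·(2)·(-2) + (1)·(1)·(-4) + (2)·(0)·(-1) = -8.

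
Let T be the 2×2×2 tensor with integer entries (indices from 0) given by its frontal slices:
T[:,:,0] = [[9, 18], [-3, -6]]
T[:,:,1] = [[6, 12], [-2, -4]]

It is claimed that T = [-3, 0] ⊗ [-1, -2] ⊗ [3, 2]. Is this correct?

No

Reconstruct entry (1,0,0) from the claimed factors: Σₗ aₗ[1]bₗ[0]cₗ[0] = (0)·(-1)·(3) = 0, but T[1,0,0] = -3. The claim is false.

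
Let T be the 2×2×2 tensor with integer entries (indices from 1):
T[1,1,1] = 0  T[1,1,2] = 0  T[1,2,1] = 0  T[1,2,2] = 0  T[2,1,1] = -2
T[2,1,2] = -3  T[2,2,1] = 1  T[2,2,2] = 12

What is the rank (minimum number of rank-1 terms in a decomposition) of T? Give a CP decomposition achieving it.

Lower bound: in the mode-2 unfolding of T (rows indexed by j, columns by (i,k)) the 2×2 minor on rows j ∈ {1, 2}, columns (i,k) ∈ {(2,1), (2,2)} is det [[-2, -3], [1, 12]] = -21 ≠ 0, so that unfolding has rank ≥ 2 and hence rank(T) ≥ 2 (CP rank is at least every unfolding rank, though it can be larger).
Upper bound: T[i,:,:] = a[i]·M for every slice, with a = [0, 1] and M = [[-2, -3], [1, 12]] (rows j, columns k).
Splitting M by its rows (j = 1, 2), M = [1, 0][-2, -3]ᵀ + [0, 1][1, 12]ᵀ.
Hence T = [0, 1] ⊗ [1, 0] ⊗ [-2, -3] + [0, 1] ⊗ [0, 1] ⊗ [1, 12], so rank(T) ≤ 2.
These bounds meet, so rank(T) = 2.

rank(T) = 2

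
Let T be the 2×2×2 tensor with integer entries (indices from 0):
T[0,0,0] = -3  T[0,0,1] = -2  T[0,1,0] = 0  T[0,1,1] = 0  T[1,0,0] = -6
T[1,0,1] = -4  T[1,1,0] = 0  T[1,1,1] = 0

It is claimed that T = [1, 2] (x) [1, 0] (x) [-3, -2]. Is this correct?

Reconstruct entrywise from the claimed factors. For example, T[0,0,1] = -2 and Σₗ aₗ[0]bₗ[0]cₗ[1] = (1)·(1)·(-2) = -2; checking all 8 entries, every one matches. The claim holds.

Yes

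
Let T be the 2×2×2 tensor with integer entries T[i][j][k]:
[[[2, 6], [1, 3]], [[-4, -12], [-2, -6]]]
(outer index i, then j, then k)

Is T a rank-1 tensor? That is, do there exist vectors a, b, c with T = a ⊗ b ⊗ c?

The mode-1 fibre T[:,0,0] = [2, -4] gives a = [1, -2] (primitive direction); the mode-2 fibre T[0,:,0] = [2, 1] gives b = [2, 1]; then c[k] = T[0,0,k] / (a[0]·b[0]) = [2, 6] / 2 = [1, 3].
Expanding [1, -2] ⊗ [2, 1] ⊗ [1, 3] reproduces all 8 entries of T, so T = [1, -2] ⊗ [2, 1] ⊗ [1, 3] and rank(T) ≤ 1.
Equivalently every frontal slice T[:,:,k] is c[k] times the rank-1 matrix [1, -2] ⊗ [2, 1]. So T has rank 1 (it is nonzero).

Yes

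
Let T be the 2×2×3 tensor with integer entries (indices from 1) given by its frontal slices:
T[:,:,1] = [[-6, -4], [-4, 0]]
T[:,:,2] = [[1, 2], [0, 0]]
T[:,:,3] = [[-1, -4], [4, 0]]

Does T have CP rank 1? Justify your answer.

No

The mode-3 unfolding of T (rows indexed by k, columns by (i,j) = (1,1), (1,2), (2,1), (2,2)) is [[-6, -4, -4, 0], [1, 2, 0, 0], [-1, -4, 4, 0]].
There the 3×3 minor on rows k ∈ {1, 2, 3}, columns (i,j) ∈ {(1,1), (1,2), (2,1)} is det [[-6, -4, -4], [1, 2, 0], [-1, -4, 4]] = -24 ≠ 0, so this unfolding has rank ≥ 3; CP rank is at least every unfolding rank, so rank(T) ≥ 3.
In particular rank(T) ≥ 3 > 1, so T is not rank-1.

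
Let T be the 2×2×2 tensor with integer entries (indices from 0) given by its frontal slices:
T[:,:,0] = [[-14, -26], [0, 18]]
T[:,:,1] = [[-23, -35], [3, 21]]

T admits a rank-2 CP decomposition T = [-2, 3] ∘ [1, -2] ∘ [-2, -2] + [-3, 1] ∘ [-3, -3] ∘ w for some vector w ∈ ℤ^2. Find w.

w = [-2, -3]

Subtract the known terms from T to get the rank-1 residual R = [-3, 1] ∘ [-3, -3] ∘ w, so R[i,j,k] = a[i]·b[j]·w[k]. Pick indices with nonzero a[0]·b[0] = (-3)·(-3) = 9. Only the fibre through (0,0,·) is needed: R[0,0,:] = T[0,0,:] − Σₗ aₗ[0]bₗ[0]cₗ = [-14, -23] − (-2)·(1)·[-2, -2] = [-18, -27]. Then w[k] = R[0,0,k] / 9 for each k, giving w = [-18, -27] / 9 = [-2, -3].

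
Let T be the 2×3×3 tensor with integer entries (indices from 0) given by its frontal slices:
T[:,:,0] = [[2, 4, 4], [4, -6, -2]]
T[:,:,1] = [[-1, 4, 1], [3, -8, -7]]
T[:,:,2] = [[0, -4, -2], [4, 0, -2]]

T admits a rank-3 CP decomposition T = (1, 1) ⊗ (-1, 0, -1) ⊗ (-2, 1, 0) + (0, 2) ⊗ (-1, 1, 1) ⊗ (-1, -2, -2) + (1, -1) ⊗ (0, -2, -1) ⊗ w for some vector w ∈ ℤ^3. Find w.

Subtract the known terms from T to get the rank-1 residual R = (1, -1) ⊗ (0, -2, -1) ⊗ w, so R[i,j,k] = a[i]·b[j]·w[k]. Pick indices with nonzero a[0]·b[1] = (1)·(-2) = -2. Only the fibre through (0,1,·) is needed: R[0,1,:] = T[0,1,:] − Σₗ aₗ[0]bₗ[1]cₗ = [4, 4, -4] − (1)·(0)·(-2, 1, 0) − (0)·(1)·(-1, -2, -2) = [4, 4, -4]. Then w[k] = R[0,1,k] / -2 for each k, giving w = [4, 4, -4] / -2 = (-2, -2, 2).

w = (-2, -2, 2)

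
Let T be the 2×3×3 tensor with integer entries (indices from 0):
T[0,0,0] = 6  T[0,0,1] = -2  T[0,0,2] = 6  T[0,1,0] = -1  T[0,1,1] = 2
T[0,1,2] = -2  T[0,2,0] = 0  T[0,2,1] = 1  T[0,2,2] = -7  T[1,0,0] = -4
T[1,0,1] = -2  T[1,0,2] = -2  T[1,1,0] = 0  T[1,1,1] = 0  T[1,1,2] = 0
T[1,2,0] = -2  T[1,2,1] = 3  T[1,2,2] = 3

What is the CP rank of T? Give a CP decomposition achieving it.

Lower bound: in the mode-3 unfolding of T (rows indexed by k, columns by (i,j)) the 3×3 minor on rows k ∈ {0, 1, 2}, columns (i,j) ∈ {(0,0), (0,1), (0,2)} is det [[6, -1, 0], [-2, 2, 1], [6, -2, -7]] = -64 ≠ 0, so that unfolding has rank ≥ 3 and hence rank(T) ≥ 3 (CP rank is at least every unfolding rank, though it can be larger).
Upper bound: T is a sum of 3 rank-1 terms, T = [1, -1] ⊗ [0, 0, 1] ⊗ [0, -4, -4] + [1, -1] ⊗ [2, 0, 1] ⊗ [2, 1, 1] + [1, 0] ⊗ [2, -1, -2] ⊗ [1, -2, 2] (written with every a and b primitive with positive leading entry and the scale carried by c; CP decompositions are not unique, and this one is verified by expanding entrywise), so rank(T) ≤ 3.
These bounds meet, so rank(T) = 3.

rank(T) = 3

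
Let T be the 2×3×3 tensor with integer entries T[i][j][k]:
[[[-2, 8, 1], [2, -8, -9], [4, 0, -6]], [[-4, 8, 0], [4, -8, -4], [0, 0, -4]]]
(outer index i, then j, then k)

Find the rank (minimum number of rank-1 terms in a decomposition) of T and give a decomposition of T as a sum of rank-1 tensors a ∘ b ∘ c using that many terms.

Lower bound: the mode-3 unfolding of T (rows indexed by k, columns by (i,j) = (0,0), (0,1), (0,2), (1,0), (1,1), (1,2)) is [[-2, 2, 4, -4, 4, 0], [8, -8, 0, 8, -8, 0], [1, -9, -6, 0, -4, -4]].
There the 3×3 minor on rows k ∈ {0, 1, 2}, columns (i,j) ∈ {(0,0), (0,1), (0,2)} is det [[-2, 2, 4], [8, -8, 0], [1, -9, -6]] = -256 ≠ 0, so this unfolding has rank ≥ 3; CP rank is at least every unfolding rank, so rank(T) ≥ 3. (Flattening ranks never certify an upper bound on CP rank; for that we must actually write T with 3 rank-1 terms.)
Upper bound: T is a sum of 3 rank-1 terms, T = [1, 0] ∘ [1, -1, 2] ∘ [2, 0, 1] + [1, 1] ∘ [1, -1, 0] ∘ [-4, 8, 0] + [2, 1] ∘ [0, 1, 1] ∘ [0, 0, -4] (written with every a and b primitive with positive leading entry and the scale carried by c; CP decompositions are not unique, and this one is verified by expanding entrywise), so rank(T) ≤ 3.
These bounds meet, so rank(T) = 3.

rank(T) = 3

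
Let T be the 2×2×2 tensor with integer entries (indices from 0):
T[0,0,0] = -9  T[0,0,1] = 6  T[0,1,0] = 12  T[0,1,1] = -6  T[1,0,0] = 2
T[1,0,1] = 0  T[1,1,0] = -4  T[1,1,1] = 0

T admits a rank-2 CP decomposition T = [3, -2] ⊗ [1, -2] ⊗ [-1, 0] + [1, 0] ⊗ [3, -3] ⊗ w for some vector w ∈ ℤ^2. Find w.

w = [-2, 2]

Subtract the known terms from T to get the rank-1 residual R = [1, 0] ⊗ [3, -3] ⊗ w, so R[i,j,k] = a[i]·b[j]·w[k]. Pick indices with nonzero a[0]·b[0] = (1)·(3) = 3. Only the fibre through (0,0,·) is needed: R[0,0,:] = T[0,0,:] − Σₗ aₗ[0]bₗ[0]cₗ = [-9, 6] − (3)·(1)·[-1, 0] = [-6, 6]. Then w[k] = R[0,0,k] / 3 for each k, giving w = [-6, 6] / 3 = [-2, 2].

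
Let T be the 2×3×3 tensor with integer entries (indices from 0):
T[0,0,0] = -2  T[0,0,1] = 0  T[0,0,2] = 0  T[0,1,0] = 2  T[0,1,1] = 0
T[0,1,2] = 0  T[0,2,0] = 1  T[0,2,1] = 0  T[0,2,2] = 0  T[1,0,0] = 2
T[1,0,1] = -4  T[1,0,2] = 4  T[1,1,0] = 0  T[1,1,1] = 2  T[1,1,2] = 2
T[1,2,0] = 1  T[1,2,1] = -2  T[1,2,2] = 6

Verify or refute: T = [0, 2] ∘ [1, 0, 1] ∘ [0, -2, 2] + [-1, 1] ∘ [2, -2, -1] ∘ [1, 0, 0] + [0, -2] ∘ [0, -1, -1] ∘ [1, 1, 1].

Reconstruct entrywise from the claimed factors. For example, T[1,1,1] = 2 and Σₗ aₗ[1]bₗ[1]cₗ[1] = (2)·(0)·(-2) + (1)·(-2)·(0) + (-2)·(-1)·(1) = 2; checking all 18 entries, every one matches. The claim holds.

Yes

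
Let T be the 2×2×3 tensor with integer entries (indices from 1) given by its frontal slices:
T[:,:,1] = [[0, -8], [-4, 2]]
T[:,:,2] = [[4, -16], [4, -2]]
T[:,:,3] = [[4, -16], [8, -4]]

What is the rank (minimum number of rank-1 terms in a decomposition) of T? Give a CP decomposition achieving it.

rank(T) = 3

Lower bound: the mode-3 unfolding of T (rows indexed by k, columns by (i,j) = (1,1), (1,2), (2,1), (2,2)) is [[0, -8, -4, 2], [4, -16, 4, -2], [4, -16, 8, -4]].
There the 3×3 minor on rows k ∈ {1, 2, 3}, columns (i,j) ∈ {(1,1), (1,2), (2,1)} is det [[0, -8, -4], [4, -16, 4], [4, -16, 8]] = 128 ≠ 0, so this unfolding has rank ≥ 3; CP rank is at least every unfolding rank, so rank(T) ≥ 3. (Unfolding ranks only ever bound the CP rank from below — rank(T) can be strictly larger than all of them — so the matching upper bound has to come from an explicit 3-term decomposition.)
Upper bound: T is a sum of 3 rank-1 terms, T = [0, 1] (x) [2, -1] (x) [-2, 2, 4] + [1, 0] (x) [0, 1] (x) [-8, -8, -8] + [1, 0] (x) [1, -2] (x) [0, 4, 4] (one valid choice — decompositions are not unique — normalised so each a, b is primitive with positive first nonzero entry; check it by expanding all entries), so rank(T) ≤ 3.
These bounds meet, so rank(T) = 3.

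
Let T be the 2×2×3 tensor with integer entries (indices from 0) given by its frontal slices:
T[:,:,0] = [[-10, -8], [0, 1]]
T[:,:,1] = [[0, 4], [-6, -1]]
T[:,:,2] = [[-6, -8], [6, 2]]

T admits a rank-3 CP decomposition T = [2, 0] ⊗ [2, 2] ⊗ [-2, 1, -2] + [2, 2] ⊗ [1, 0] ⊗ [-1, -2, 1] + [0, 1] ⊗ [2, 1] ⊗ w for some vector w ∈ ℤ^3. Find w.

Subtract the known terms from T to get the rank-1 residual R = [0, 1] ⊗ [2, 1] ⊗ w, so R[i,j,k] = a[i]·b[j]·w[k]. Pick indices with nonzero a[1]·b[0] = (1)·(2) = 2. Only the fibre through (1,0,·) is needed: R[1,0,:] = T[1,0,:] − Σₗ aₗ[1]bₗ[0]cₗ = [0, -6, 6] − (0)·(2)·[-2, 1, -2] − (2)·(1)·[-1, -2, 1] = [2, -2, 4]. Then w[k] = R[1,0,k] / 2 for each k, giving w = [2, -2, 4] / 2 = [1, -1, 2].

w = [1, -1, 2]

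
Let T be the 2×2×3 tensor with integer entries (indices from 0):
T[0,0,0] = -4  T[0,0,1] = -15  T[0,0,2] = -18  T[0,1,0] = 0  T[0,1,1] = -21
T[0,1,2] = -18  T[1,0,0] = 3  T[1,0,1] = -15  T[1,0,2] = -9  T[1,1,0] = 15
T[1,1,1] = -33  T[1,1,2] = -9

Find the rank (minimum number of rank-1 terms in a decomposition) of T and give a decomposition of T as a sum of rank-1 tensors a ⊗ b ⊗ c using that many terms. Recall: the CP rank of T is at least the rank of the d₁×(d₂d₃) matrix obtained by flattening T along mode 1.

Lower bound: the mode-1 unfolding of T (rows indexed by i, columns by (j,k) = (0,0), (0,1), (0,2), (1,0), (1,1), (1,2)) is [[-4, -15, -18, 0, -21, -18], [3, -15, -9, 15, -33, -9]].
There the 2×2 minor on rows i ∈ {0, 1}, columns (j,k) ∈ {(0,0), (0,1)} is det [[-4, -15], [3, -15]] = 105 ≠ 0, so this unfolding has rank ≥ 2; CP rank is at least every unfolding rank, so rank(T) ≥ 2. (Unfolding ranks only ever bound the CP rank from below — rank(T) can be strictly larger than all of them — so the matching upper bound has to come from an explicit 2-term decomposition.)
Upper bound — finding two terms. Write S_k = T[:,:,k] for the frontal slices: S₀ = [[-4, 0], [3, 15]], S₁ = [[-15, -21], [-15, -33]], S₂ = [[-18, -18], [-9, -9]].
If T = a₁ ⊗ b₁ ⊗ c₁ + a₂ ⊗ b₂ ⊗ c₂ then each S_k = c₁[k]·a₁b₁ᵀ + c₂[k]·a₂b₂ᵀ. S₀ and S₁ are linearly independent, so a₁b₁ᵀ and a₂b₂ᵀ must span the same plane of matrices: they are the rank-1 matrices of the form x·S₀ + y·S₁.
det(x·S₀ + y·S₁) is −60·x² − 30·xy + 180·y² = (-30)·(2·x − 3·y)(x + 2·y), vanishing at (x:y) = (3:2) and (2:-1).
M₁ = 3·S₀ + 2·S₁ = [[-42, -42], [-21, -21]] = (-21)·[2, 1][1, 1]ᵀ and M₂ = 2·S₀ − S₁ = [[7, 21], [21, 63]] = 7·[1, 3][1, 3]ᵀ, so take a₁ = [2, 1], b₁ = [1, 1], a₂ = [1, 3], b₂ = [1, 3].
Each slice is an integer combination of E₁ = a₁b₁ᵀ and E₂ = a₂b₂ᵀ: S₀ = −3·E₁ + 2·E₂, S₁ = −6·E₁ − 3·E₂, S₂ = −9·E₁; reading off coefficients, c₁ = [-3, -6, -9] and c₂ = [2, -3, 0].
Hence T = [2, 1] ⊗ [1, 1] ⊗ [-3, -6, -9] + [1, 3] ⊗ [1, 3] ⊗ [2, -3, 0], so rank(T) ≤ 2.
These bounds meet, so rank(T) = 2.
Check entry T[0,1,2] = -18: (2)·(1)·(-9) + (1)·(3)·(0) = -18.

rank(T) = 2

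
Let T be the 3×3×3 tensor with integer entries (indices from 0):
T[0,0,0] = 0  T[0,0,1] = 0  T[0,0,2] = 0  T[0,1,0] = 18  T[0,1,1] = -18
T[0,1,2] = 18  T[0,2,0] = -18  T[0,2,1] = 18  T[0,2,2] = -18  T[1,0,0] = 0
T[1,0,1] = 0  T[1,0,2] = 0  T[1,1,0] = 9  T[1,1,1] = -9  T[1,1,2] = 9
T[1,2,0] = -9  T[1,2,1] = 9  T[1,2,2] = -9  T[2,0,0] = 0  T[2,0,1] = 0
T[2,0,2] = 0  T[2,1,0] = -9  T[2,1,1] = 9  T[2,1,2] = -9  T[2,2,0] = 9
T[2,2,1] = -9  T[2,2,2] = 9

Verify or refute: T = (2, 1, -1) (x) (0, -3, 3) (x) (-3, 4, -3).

Reconstruct entry (0,1,1) from the claimed factors: Σₗ aₗ[0]bₗ[1]cₗ[1] = (2)·(-3)·(4) = -24, but T[0,1,1] = -18. The claim is false.

No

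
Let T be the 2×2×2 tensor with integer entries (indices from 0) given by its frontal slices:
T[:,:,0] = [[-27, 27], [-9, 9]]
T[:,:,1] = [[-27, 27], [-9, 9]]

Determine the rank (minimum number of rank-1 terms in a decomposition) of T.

Lower bound: T ≠ 0 (e.g. T[0,0,0] = -27), so rank(T) ≥ 1.
Upper bound: if T = a ⊗ b ⊗ c then every fibre of T is a multiple of the corresponding factor, so read the factors off the fibres through the nonzero entry T[0,0,0] = -27.
The mode-1 fibre T[:,0,0] = [-27, -9] gives a = [3, 1] (primitive direction); the mode-2 fibre T[0,:,0] = [-27, 27] gives b = [1, -1]; then c[k] = T[0,0,k] / (a[0]·b[0]) = [-27, -27] / 3 = [-9, -9].
Expanding [3, 1] ⊗ [1, -1] ⊗ [-9, -9] reproduces all 8 entries of T, so T = [3, 1] ⊗ [1, -1] ⊗ [-9, -9] and rank(T) ≤ 1.
These bounds meet, so rank(T) = 1.

1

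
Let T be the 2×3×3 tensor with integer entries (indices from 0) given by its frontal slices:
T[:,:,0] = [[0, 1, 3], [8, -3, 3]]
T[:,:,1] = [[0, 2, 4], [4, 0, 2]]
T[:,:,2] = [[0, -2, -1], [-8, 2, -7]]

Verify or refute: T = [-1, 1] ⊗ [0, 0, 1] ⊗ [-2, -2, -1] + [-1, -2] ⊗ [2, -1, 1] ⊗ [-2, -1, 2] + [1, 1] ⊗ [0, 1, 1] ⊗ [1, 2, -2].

No

Reconstruct entry (0,0,0) from the claimed factors: Σₗ aₗ[0]bₗ[0]cₗ[0] = (-1)·(0)·(-2) + (-1)·(2)·(-2) + (1)·(0)·(1) = 4, but T[0,0,0] = 0. The claim is false.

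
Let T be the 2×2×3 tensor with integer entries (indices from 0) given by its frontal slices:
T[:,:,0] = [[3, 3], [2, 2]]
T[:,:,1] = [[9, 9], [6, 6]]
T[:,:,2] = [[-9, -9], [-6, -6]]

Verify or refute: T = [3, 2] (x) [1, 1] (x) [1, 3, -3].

Yes

Reconstruct entrywise from the claimed factors. For example, T[0,0,1] = 9 and Σₗ aₗ[0]bₗ[0]cₗ[1] = (3)·(1)·(3) = 9; checking all 12 entries, every one matches. The claim holds.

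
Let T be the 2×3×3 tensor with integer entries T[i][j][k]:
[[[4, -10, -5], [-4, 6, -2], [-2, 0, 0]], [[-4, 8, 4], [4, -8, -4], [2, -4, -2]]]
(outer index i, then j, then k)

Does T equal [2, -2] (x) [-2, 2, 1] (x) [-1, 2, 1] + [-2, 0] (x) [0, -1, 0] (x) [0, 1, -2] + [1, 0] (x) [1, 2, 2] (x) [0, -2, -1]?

Yes

Reconstruct entrywise from the claimed factors. For example, T[1,2,2] = -2 and Σₗ aₗ[1]bₗ[2]cₗ[2] = (-2)·(1)·(1) + (0)·(0)·(-2) + (0)·(2)·(-1) = -2; checking all 18 entries, every one matches. The claim holds.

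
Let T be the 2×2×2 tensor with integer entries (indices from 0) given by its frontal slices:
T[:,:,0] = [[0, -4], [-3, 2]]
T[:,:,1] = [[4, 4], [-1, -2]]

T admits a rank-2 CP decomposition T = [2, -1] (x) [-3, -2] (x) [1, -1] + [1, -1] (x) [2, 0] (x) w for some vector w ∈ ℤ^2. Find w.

w = [3, -1]

Subtract the known terms from T to get the rank-1 residual R = [1, -1] (x) [2, 0] (x) w, so R[i,j,k] = a[i]·b[j]·w[k]. Pick indices with nonzero a[0]·b[0] = (1)·(2) = 2. Only the fibre through (0,0,·) is needed: R[0,0,:] = T[0,0,:] − Σₗ aₗ[0]bₗ[0]cₗ = [0, 4] − (2)·(-3)·[1, -1] = [6, -2]. Then w[k] = R[0,0,k] / 2 for each k, giving w = [6, -2] / 2 = [3, -1].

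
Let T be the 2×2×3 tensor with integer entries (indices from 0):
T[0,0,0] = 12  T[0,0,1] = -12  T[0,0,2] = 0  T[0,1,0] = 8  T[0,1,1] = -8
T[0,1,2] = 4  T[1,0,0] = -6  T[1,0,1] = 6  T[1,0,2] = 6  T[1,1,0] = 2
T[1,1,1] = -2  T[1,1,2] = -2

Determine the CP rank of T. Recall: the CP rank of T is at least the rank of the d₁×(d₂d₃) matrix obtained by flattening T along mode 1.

Lower bound: in the mode-1 unfolding of T (rows indexed by i, columns by (j,k)) the 2×2 minor on rows i ∈ {0, 1}, columns (j,k) ∈ {(0,0), (0,2)} is det [[12, 0], [-6, 6]] = 72 ≠ 0, so that unfolding has rank ≥ 2 and hence rank(T) ≥ 2 (CP rank is at least every unfolding rank, though it can be larger).
Upper bound: with S_k = T[:,:,k], the two rank-1 terms a₁b₁ᵀ, a₂b₂ᵀ are the rank-1 members of the pencil x·S₀ + y·S₂.
det(x·S₀ + y·S₂) is 72·x² − 48·xy − 24·y² = 24·(x − y)(3·x + y), vanishing at (x:y) = (1:1) and (1:-3).
M₁ = S₀ + S₂ = [[12, 12], [0, 0]] = 12·(1, 0)(1, 1)ᵀ and M₂ = S₀ − 3·S₂ = [[12, -4], [-24, 8]] = 4·(1, -2)(3, -1)ᵀ, so take a₁ = (1, 0), b₁ = (1, 1), a₂ = (1, -2), b₂ = (3, -1).
Each slice is an integer combination of E₁ = a₁b₁ᵀ and E₂ = a₂b₂ᵀ: S₀ = 9·E₁ + E₂, S₁ = −9·E₁ − E₂, S₂ = 3·E₁ − E₂; reading off coefficients, c₁ = (9, -9, 3) and c₂ = (1, -1, -1).
Hence T = (1, 0) (x) (1, 1) (x) (9, -9, 3) + (1, -2) (x) (3, -1) (x) (1, -1, -1), so rank(T) ≤ 2.
These bounds meet, so rank(T) = 2.

2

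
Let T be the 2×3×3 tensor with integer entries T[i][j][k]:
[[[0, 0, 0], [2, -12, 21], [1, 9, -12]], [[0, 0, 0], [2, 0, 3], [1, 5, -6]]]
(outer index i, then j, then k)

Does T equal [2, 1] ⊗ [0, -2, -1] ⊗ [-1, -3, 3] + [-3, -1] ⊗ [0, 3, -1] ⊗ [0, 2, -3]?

No

Reconstruct entry (0,1,0) from the claimed factors: Σₗ aₗ[0]bₗ[1]cₗ[0] = (2)·(-2)·(-1) + (-3)·(3)·(0) = 4, but T[0,1,0] = 2. The claim is false.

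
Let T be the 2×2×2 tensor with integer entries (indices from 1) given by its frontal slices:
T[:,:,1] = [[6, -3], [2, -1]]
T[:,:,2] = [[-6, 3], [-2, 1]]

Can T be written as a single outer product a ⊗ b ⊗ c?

Yes

If T = a ⊗ b ⊗ c then every fibre of T is a multiple of the corresponding factor, so read the factors off the fibres through the nonzero entry T[1,1,1] = 6.
The mode-1 fibre T[:,1,1] = [6, 2] gives a = [3, 1] (primitive direction); the mode-2 fibre T[1,:,1] = [6, -3] gives b = [2, -1]; then c[k] = T[1,1,k] / (a[1]·b[1]) = [6, -6] / 6 = [1, -1].
Expanding [3, 1] ⊗ [2, -1] ⊗ [1, -1] reproduces all 8 entries of T, so T = [3, 1] ⊗ [2, -1] ⊗ [1, -1] and rank(T) ≤ 1.
Equivalently every frontal slice T[:,:,k] is c[k] times the rank-1 matrix [3, 1] ⊗ [2, -1]. So T has rank 1 (it is nonzero).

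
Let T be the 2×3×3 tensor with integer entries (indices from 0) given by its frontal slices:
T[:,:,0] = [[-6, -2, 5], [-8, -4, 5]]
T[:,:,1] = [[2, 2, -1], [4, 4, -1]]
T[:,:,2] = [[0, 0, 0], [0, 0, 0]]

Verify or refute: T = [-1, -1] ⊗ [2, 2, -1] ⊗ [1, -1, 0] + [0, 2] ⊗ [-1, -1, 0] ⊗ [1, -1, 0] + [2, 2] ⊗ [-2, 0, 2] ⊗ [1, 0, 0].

Reconstruct entrywise from the claimed factors. For example, T[0,0,0] = -6 and Σₗ aₗ[0]bₗ[0]cₗ[0] = (-1)·(2)·(1) + (0)·(-1)·(1) + (2)·(-2)·(1) = -6; checking all 18 entries, every one matches. The claim holds.

Yes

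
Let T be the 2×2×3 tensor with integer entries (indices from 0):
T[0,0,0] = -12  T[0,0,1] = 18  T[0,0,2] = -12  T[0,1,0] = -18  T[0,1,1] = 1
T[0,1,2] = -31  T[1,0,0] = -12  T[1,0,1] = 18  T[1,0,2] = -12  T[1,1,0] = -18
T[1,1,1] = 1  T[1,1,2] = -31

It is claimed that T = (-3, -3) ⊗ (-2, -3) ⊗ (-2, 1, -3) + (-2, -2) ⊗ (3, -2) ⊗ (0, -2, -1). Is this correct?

Reconstruct entrywise from the claimed factors. For example, T[0,0,0] = -12 and Σₗ aₗ[0]bₗ[0]cₗ[0] = (-3)·(-2)·(-2) + (-2)·(3)·(0) = -12; checking all 12 entries, every one matches. The claim holds.

Yes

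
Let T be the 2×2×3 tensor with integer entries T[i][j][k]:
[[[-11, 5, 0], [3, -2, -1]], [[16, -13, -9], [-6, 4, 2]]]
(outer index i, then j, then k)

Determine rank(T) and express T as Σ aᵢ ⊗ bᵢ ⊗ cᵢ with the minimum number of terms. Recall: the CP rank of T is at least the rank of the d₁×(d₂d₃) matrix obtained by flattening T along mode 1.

rank(T) = 2

Lower bound: in the mode-1 unfolding of T (rows indexed by i, columns by (j,k)) the 2×2 minor on rows i ∈ {0, 1}, columns (j,k) ∈ {(0,0), (0,1)} is det [[-11, 5], [16, -13]] = 63 ≠ 0, so that unfolding has rank ≥ 2 and hence rank(T) ≥ 2 (CP rank is at least every unfolding rank, though it can be larger).
Upper bound: with S_k = T[:,:,k], the two rank-1 terms a₁b₁ᵀ, a₂b₂ᵀ are the rank-1 members of the pencil x·S₀ + y·S₁.
det(x·S₀ + y·S₁) is 18·x² − 3·xy − 6·y² = 3·(3·x − 2·y)(2·x + y), vanishing at (x:y) = (2:3) and (1:-2).
M₁ = 2·S₀ + 3·S₁ = [[-7, 0], [-7, 0]] = (-7)·[1, 1][1, 0]ᵀ and M₂ = S₀ − 2·S₁ = [[-21, 7], [42, -14]] = (-7)·[1, -2][3, -1]ᵀ, so take a₁ = [1, 1], b₁ = [1, 0], a₂ = [1, -2], b₂ = [3, -1].
Each slice is an integer combination of E₁ = a₁b₁ᵀ and E₂ = a₂b₂ᵀ: S₀ = −2·E₁ − 3·E₂, S₁ = −E₁ + 2·E₂, S₂ = −3·E₁ + E₂; reading off coefficients, c₁ = [-2, -1, -3] and c₂ = [-3, 2, 1].
Hence T = [1, 1] ⊗ [1, 0] ⊗ [-2, -1, -3] + [1, -2] ⊗ [3, -1] ⊗ [-3, 2, 1], so rank(T) ≤ 2.
These bounds meet, so rank(T) = 2.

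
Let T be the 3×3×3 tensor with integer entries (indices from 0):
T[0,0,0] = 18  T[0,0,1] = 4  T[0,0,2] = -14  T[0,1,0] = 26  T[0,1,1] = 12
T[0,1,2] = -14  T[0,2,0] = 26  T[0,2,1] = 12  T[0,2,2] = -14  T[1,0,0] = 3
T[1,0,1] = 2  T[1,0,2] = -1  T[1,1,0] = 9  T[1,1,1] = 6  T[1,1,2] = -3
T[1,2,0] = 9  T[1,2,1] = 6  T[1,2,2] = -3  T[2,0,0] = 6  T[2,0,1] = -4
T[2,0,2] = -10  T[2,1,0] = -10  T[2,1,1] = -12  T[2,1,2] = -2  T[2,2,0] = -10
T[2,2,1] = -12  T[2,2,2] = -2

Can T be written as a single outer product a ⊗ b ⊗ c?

The mode-1 unfolding of T (rows indexed by i, columns by (j,k) = (0,0), (0,1), (0,2), (1,0), (1,1), (1,2), (2,0), (2,1), (2,2)) is [[18, 4, -14, 26, 12, -14, 26, 12, -14], [3, 2, -1, 9, 6, -3, 9, 6, -3], [6, -4, -10, -10, -12, -2, -10, -12, -2]].
There the 2×2 minor on rows i ∈ {0, 1}, columns (j,k) ∈ {(0,0), (0,1)} is det [[18, 4], [3, 2]] = 24 ≠ 0, so this unfolding has rank ≥ 2; CP rank is at least every unfolding rank, so rank(T) ≥ 2.
In particular rank(T) ≥ 2 > 1, so T is not rank-1.

No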